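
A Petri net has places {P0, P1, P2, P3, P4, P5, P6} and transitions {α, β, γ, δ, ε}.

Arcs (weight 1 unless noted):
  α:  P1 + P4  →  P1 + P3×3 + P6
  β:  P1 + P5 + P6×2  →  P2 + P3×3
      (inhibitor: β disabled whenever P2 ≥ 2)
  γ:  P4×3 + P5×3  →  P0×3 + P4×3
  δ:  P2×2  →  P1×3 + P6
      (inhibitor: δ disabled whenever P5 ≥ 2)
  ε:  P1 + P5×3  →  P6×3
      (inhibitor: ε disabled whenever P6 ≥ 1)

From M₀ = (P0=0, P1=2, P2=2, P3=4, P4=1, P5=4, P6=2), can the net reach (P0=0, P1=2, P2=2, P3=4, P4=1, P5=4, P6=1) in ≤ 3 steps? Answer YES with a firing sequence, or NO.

depth 0: 1 marking
depth 1: 2 markings reached so far
depth 2: 2 markings reached so far
(frontier empty at depth 2; search complete)
target is not among the 2 markings reachable within 3 steps

NO — not reachable within 3 firings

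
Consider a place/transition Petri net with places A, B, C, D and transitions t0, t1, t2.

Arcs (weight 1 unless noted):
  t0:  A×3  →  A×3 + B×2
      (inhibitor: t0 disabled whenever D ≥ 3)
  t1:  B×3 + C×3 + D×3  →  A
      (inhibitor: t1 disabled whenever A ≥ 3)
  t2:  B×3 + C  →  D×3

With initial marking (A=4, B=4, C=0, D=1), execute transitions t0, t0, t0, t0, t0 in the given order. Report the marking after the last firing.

step 1: fire t0:  (A=4, B=4, C=0, D=1) → (A=4, B=6, C=0, D=1)
step 2: fire t0:  (A=4, B=6, C=0, D=1) → (A=4, B=8, C=0, D=1)
step 3: fire t0:  (A=4, B=8, C=0, D=1) → (A=4, B=10, C=0, D=1)
step 4: fire t0:  (A=4, B=10, C=0, D=1) → (A=4, B=12, C=0, D=1)
step 5: fire t0:  (A=4, B=12, C=0, D=1) → (A=4, B=14, C=0, D=1)

(A=4, B=14, C=0, D=1)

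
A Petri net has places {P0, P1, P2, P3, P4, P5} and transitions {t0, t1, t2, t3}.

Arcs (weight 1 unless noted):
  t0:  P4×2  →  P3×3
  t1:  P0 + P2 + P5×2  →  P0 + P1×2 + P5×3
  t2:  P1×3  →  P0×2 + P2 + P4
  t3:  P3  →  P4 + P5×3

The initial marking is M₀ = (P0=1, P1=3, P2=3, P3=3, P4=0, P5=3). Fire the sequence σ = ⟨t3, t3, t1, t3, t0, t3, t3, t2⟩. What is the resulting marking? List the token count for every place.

step 1: fire t3:  (P0=1, P1=3, P2=3, P3=3, P4=0, P5=3) → (P0=1, P1=3, P2=3, P3=2, P4=1, P5=6)
step 2: fire t3:  (P0=1, P1=3, P2=3, P3=2, P4=1, P5=6) → (P0=1, P1=3, P2=3, P3=1, P4=2, P5=9)
step 3: fire t1:  (P0=1, P1=3, P2=3, P3=1, P4=2, P5=9) → (P0=1, P1=5, P2=2, P3=1, P4=2, P5=10)
step 4: fire t3:  (P0=1, P1=5, P2=2, P3=1, P4=2, P5=10) → (P0=1, P1=5, P2=2, P3=0, P4=3, P5=13)
step 5: fire t0:  (P0=1, P1=5, P2=2, P3=0, P4=3, P5=13) → (P0=1, P1=5, P2=2, P3=3, P4=1, P5=13)
step 6: fire t3:  (P0=1, P1=5, P2=2, P3=3, P4=1, P5=13) → (P0=1, P1=5, P2=2, P3=2, P4=2, P5=16)
step 7: fire t3:  (P0=1, P1=5, P2=2, P3=2, P4=2, P5=16) → (P0=1, P1=5, P2=2, P3=1, P4=3, P5=19)
step 8: fire t2:  (P0=1, P1=5, P2=2, P3=1, P4=3, P5=19) → (P0=3, P1=2, P2=3, P3=1, P4=4, P5=19)

(P0=3, P1=2, P2=3, P3=1, P4=4, P5=19)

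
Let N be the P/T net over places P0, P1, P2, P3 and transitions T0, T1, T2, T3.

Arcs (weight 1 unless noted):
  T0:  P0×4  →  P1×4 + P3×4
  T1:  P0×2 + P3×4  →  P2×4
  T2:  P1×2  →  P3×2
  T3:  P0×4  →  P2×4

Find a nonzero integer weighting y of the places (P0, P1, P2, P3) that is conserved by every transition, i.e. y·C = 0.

Incidence matrix C (rows=places, cols=transitions):
       T0   T1   T2   T3
   P0  -4   -2    0   -4
   P1   4    0   -2    0
   P2   0    4    0    4
   P3   4   -4    2    0

Candidate y = [2, 1, 2, 1]; check y·C column-wise:
  col T0: 2·-4 + 1·4 + 2·0 + 1·4 = 0
  col T1: 2·-2 + 1·0 + 2·4 + 1·-4 = 0
  col T2: 2·0 + 1·-2 + 2·0 + 1·2 = 0
  col T3: 2·-4 + 1·0 + 2·4 + 1·0 = 0

y = (P0:2, P1:1, P2:2, P3:1)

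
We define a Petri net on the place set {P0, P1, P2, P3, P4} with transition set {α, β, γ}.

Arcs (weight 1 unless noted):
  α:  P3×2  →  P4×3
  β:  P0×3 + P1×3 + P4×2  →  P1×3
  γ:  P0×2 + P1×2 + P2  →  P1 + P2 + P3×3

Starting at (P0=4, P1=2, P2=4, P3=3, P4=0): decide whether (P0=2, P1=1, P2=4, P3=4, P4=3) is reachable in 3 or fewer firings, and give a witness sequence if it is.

step 1: fire α:  (P0=4, P1=2, P2=4, P3=3, P4=0) → (P0=4, P1=2, P2=4, P3=1, P4=3)
step 2: fire γ:  (P0=4, P1=2, P2=4, P3=1, P4=3) → (P0=2, P1=1, P2=4, P3=4, P4=3)

YES — reachable via ⟨α, γ⟩ (2 firings)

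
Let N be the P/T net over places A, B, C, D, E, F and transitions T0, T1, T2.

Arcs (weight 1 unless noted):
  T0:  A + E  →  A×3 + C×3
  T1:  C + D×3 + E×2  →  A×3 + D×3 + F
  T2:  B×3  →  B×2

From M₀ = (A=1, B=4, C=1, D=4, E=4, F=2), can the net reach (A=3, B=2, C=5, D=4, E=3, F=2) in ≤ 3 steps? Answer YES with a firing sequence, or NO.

NO — not reachable within 3 firings

depth 0: 1 marking
depth 1: 4 markings reached so far
depth 2: 9 markings reached so far
depth 3: 15 markings reached so far
target is not among the 15 markings reachable within 3 steps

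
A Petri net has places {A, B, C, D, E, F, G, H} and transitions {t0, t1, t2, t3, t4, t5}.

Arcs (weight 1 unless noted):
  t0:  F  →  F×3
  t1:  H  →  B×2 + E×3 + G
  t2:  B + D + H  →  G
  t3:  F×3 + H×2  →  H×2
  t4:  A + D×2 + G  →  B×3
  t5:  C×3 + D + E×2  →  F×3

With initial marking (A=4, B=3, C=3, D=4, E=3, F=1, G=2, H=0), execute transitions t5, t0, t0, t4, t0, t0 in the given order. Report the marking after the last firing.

step 1: fire t5:  (A=4, B=3, C=3, D=4, E=3, F=1, G=2, H=0) → (A=4, B=3, C=0, D=3, E=1, F=4, G=2, H=0)
step 2: fire t0:  (A=4, B=3, C=0, D=3, E=1, F=4, G=2, H=0) → (A=4, B=3, C=0, D=3, E=1, F=6, G=2, H=0)
step 3: fire t0:  (A=4, B=3, C=0, D=3, E=1, F=6, G=2, H=0) → (A=4, B=3, C=0, D=3, E=1, F=8, G=2, H=0)
step 4: fire t4:  (A=4, B=3, C=0, D=3, E=1, F=8, G=2, H=0) → (A=3, B=6, C=0, D=1, E=1, F=8, G=1, H=0)
step 5: fire t0:  (A=3, B=6, C=0, D=1, E=1, F=8, G=1, H=0) → (A=3, B=6, C=0, D=1, E=1, F=10, G=1, H=0)
step 6: fire t0:  (A=3, B=6, C=0, D=1, E=1, F=10, G=1, H=0) → (A=3, B=6, C=0, D=1, E=1, F=12, G=1, H=0)

(A=3, B=6, C=0, D=1, E=1, F=12, G=1, H=0)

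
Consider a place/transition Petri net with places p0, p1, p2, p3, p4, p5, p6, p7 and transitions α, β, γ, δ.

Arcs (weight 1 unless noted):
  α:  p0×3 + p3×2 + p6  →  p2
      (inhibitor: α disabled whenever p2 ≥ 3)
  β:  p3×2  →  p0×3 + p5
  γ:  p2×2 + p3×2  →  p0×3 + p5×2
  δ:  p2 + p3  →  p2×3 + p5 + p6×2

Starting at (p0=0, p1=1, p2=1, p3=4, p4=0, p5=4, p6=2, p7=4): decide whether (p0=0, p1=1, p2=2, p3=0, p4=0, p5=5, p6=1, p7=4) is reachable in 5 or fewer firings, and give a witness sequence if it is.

step 1: fire β:  (p0=0, p1=1, p2=1, p3=4, p4=0, p5=4, p6=2, p7=4) → (p0=3, p1=1, p2=1, p3=2, p4=0, p5=5, p6=2, p7=4)
step 2: fire α:  (p0=3, p1=1, p2=1, p3=2, p4=0, p5=5, p6=2, p7=4) → (p0=0, p1=1, p2=2, p3=0, p4=0, p5=5, p6=1, p7=4)

YES — reachable via ⟨β, α⟩ (2 firings)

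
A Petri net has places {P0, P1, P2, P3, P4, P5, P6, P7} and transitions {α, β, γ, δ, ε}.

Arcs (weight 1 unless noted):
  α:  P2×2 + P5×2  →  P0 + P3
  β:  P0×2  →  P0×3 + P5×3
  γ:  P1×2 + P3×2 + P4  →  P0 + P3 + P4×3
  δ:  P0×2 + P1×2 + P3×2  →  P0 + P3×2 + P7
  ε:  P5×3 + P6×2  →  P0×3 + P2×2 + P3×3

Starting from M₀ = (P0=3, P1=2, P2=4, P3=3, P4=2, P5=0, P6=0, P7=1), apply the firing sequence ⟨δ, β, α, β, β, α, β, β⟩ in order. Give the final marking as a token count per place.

(P0=9, P1=0, P2=0, P3=5, P4=2, P5=11, P6=0, P7=2)

step 1: fire δ:  (P0=3, P1=2, P2=4, P3=3, P4=2, P5=0, P6=0, P7=1) → (P0=2, P1=0, P2=4, P3=3, P4=2, P5=0, P6=0, P7=2)
step 2: fire β:  (P0=2, P1=0, P2=4, P3=3, P4=2, P5=0, P6=0, P7=2) → (P0=3, P1=0, P2=4, P3=3, P4=2, P5=3, P6=0, P7=2)
step 3: fire α:  (P0=3, P1=0, P2=4, P3=3, P4=2, P5=3, P6=0, P7=2) → (P0=4, P1=0, P2=2, P3=4, P4=2, P5=1, P6=0, P7=2)
step 4: fire β:  (P0=4, P1=0, P2=2, P3=4, P4=2, P5=1, P6=0, P7=2) → (P0=5, P1=0, P2=2, P3=4, P4=2, P5=4, P6=0, P7=2)
step 5: fire β:  (P0=5, P1=0, P2=2, P3=4, P4=2, P5=4, P6=0, P7=2) → (P0=6, P1=0, P2=2, P3=4, P4=2, P5=7, P6=0, P7=2)
step 6: fire α:  (P0=6, P1=0, P2=2, P3=4, P4=2, P5=7, P6=0, P7=2) → (P0=7, P1=0, P2=0, P3=5, P4=2, P5=5, P6=0, P7=2)
step 7: fire β:  (P0=7, P1=0, P2=0, P3=5, P4=2, P5=5, P6=0, P7=2) → (P0=8, P1=0, P2=0, P3=5, P4=2, P5=8, P6=0, P7=2)
step 8: fire β:  (P0=8, P1=0, P2=0, P3=5, P4=2, P5=8, P6=0, P7=2) → (P0=9, P1=0, P2=0, P3=5, P4=2, P5=11, P6=0, P7=2)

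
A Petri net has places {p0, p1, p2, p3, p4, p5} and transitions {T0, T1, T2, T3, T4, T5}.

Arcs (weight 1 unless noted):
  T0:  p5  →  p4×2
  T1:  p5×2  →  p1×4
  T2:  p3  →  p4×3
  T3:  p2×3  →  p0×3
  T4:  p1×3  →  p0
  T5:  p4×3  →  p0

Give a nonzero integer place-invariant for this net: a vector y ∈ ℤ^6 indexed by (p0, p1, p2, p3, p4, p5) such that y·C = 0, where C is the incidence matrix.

y = (p0:3, p1:1, p2:3, p3:3, p4:1, p5:2)

Incidence matrix C (rows=places, cols=transitions):
       T0   T1   T2   T3   T4   T5
   p0   0    0    0    3    1    1
   p1   0    4    0    0   -3    0
   p2   0    0    0   -3    0    0
   p3   0    0   -1    0    0    0
   p4   2    0    3    0    0   -3
   p5  -1   -2    0    0    0    0

Candidate y = [3, 1, 3, 3, 1, 2]; check y·C column-wise:
  col T0: 3·0 + 1·0 + 3·0 + 3·0 + 1·2 + 2·-1 = 0
  col T1: 3·0 + 1·4 + 3·0 + 3·0 + 1·0 + 2·-2 = 0
  col T2: 3·0 + 1·0 + 3·0 + 3·-1 + 1·3 + 2·0 = 0
  col T3: 3·3 + 1·0 + 3·-3 + 3·0 + 1·0 + 2·0 = 0
  col T4: 3·1 + 1·-3 + 3·0 + 3·0 + 1·0 + 2·0 = 0
  col T5: 3·1 + 1·0 + 3·0 + 3·0 + 1·-3 + 2·0 = 0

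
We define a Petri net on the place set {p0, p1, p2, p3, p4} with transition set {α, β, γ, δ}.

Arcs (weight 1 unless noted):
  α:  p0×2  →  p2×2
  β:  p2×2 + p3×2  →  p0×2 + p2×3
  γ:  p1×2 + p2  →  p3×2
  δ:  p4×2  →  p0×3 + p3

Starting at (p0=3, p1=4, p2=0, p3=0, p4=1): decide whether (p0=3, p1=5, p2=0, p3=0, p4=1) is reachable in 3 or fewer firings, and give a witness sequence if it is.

NO — not reachable within 3 firings

depth 0: 1 marking
depth 1: 2 markings reached so far
depth 2: 3 markings reached so far
depth 3: 4 markings reached so far
target is not among the 4 markings reachable within 3 steps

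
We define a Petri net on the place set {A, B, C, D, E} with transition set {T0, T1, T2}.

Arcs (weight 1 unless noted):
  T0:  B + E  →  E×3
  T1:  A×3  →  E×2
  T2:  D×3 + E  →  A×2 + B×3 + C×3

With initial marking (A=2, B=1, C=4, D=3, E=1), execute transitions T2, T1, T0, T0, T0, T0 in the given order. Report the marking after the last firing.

(A=1, B=0, C=7, D=0, E=10)

step 1: fire T2:  (A=2, B=1, C=4, D=3, E=1) → (A=4, B=4, C=7, D=0, E=0)
step 2: fire T1:  (A=4, B=4, C=7, D=0, E=0) → (A=1, B=4, C=7, D=0, E=2)
step 3: fire T0:  (A=1, B=4, C=7, D=0, E=2) → (A=1, B=3, C=7, D=0, E=4)
step 4: fire T0:  (A=1, B=3, C=7, D=0, E=4) → (A=1, B=2, C=7, D=0, E=6)
step 5: fire T0:  (A=1, B=2, C=7, D=0, E=6) → (A=1, B=1, C=7, D=0, E=8)
step 6: fire T0:  (A=1, B=1, C=7, D=0, E=8) → (A=1, B=0, C=7, D=0, E=10)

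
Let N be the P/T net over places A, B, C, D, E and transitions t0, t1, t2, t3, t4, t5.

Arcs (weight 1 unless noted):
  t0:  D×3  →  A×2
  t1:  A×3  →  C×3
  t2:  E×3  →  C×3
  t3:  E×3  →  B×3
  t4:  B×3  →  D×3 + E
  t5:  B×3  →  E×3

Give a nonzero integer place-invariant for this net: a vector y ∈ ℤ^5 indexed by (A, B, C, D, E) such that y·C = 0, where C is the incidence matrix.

y = (A:3, B:3, C:3, D:2, E:3)

Incidence matrix C (rows=places, cols=transitions):
       t0   t1   t2   t3   t4   t5
    A   2   -3    0    0    0    0
    B   0    0    0    3   -3   -3
    C   0    3    3    0    0    0
    D  -3    0    0    0    3    0
    E   0    0   -3   -3    1    3

Candidate y = [3, 3, 3, 2, 3]; check y·C column-wise:
  col t0: 3·2 + 3·0 + 3·0 + 2·-3 + 3·0 = 0
  col t1: 3·-3 + 3·0 + 3·3 + 2·0 + 3·0 = 0
  col t2: 3·0 + 3·0 + 3·3 + 2·0 + 3·-3 = 0
  col t3: 3·0 + 3·3 + 3·0 + 2·0 + 3·-3 = 0
  col t4: 3·0 + 3·-3 + 3·0 + 2·3 + 3·1 = 0
  col t5: 3·0 + 3·-3 + 3·0 + 2·0 + 3·3 = 0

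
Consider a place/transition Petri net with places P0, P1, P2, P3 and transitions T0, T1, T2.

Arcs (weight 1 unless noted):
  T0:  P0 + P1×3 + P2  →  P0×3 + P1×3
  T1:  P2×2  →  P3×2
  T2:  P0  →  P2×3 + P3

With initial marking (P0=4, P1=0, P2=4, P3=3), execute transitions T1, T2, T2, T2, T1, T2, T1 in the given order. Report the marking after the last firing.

step 1: fire T1:  (P0=4, P1=0, P2=4, P3=3) → (P0=4, P1=0, P2=2, P3=5)
step 2: fire T2:  (P0=4, P1=0, P2=2, P3=5) → (P0=3, P1=0, P2=5, P3=6)
step 3: fire T2:  (P0=3, P1=0, P2=5, P3=6) → (P0=2, P1=0, P2=8, P3=7)
step 4: fire T2:  (P0=2, P1=0, P2=8, P3=7) → (P0=1, P1=0, P2=11, P3=8)
step 5: fire T1:  (P0=1, P1=0, P2=11, P3=8) → (P0=1, P1=0, P2=9, P3=10)
step 6: fire T2:  (P0=1, P1=0, P2=9, P3=10) → (P0=0, P1=0, P2=12, P3=11)
step 7: fire T1:  (P0=0, P1=0, P2=12, P3=11) → (P0=0, P1=0, P2=10, P3=13)

(P0=0, P1=0, P2=10, P3=13)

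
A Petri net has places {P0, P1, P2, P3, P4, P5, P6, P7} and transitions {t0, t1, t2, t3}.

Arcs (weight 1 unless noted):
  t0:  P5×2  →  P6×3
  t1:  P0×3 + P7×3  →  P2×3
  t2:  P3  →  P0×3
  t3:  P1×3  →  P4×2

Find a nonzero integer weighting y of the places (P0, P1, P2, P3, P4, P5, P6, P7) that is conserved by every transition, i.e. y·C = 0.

y = (P0:1, P1:0, P2:1, P3:3, P4:0, P5:0, P6:0, P7:0)

Incidence matrix C (rows=places, cols=transitions):
       t0   t1   t2   t3
   P0   0   -3    3    0
   P1   0    0    0   -3
   P2   0    3    0    0
   P3   0    0   -1    0
   P4   0    0    0    2
   P5  -2    0    0    0
   P6   3    0    0    0
   P7   0   -3    0    0

Candidate y = [1, 0, 1, 3, 0, 0, 0, 0]; check y·C column-wise:
  col t0: 1·0 + 1·0 + 3·0 + 0·-2 + 0·3 = 0
  col t1: 1·-3 + 1·3 + 3·0 + 0·-3 = 0
  col t2: 1·3 + 1·0 + 3·-1 = 0
  col t3: 1·0 + 0·-3 + 1·0 + 3·0 + 0·2 = 0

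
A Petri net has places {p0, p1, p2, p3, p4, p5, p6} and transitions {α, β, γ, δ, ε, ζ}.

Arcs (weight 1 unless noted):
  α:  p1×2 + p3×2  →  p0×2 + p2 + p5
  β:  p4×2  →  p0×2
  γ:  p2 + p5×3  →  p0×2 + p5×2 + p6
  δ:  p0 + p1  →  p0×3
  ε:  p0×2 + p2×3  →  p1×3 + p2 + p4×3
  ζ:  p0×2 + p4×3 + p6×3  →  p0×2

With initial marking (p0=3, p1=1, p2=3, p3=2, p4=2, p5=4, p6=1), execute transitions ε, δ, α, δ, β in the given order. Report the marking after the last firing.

(p0=9, p1=0, p2=2, p3=0, p4=3, p5=5, p6=1)

step 1: fire ε:  (p0=3, p1=1, p2=3, p3=2, p4=2, p5=4, p6=1) → (p0=1, p1=4, p2=1, p3=2, p4=5, p5=4, p6=1)
step 2: fire δ:  (p0=1, p1=4, p2=1, p3=2, p4=5, p5=4, p6=1) → (p0=3, p1=3, p2=1, p3=2, p4=5, p5=4, p6=1)
step 3: fire α:  (p0=3, p1=3, p2=1, p3=2, p4=5, p5=4, p6=1) → (p0=5, p1=1, p2=2, p3=0, p4=5, p5=5, p6=1)
step 4: fire δ:  (p0=5, p1=1, p2=2, p3=0, p4=5, p5=5, p6=1) → (p0=7, p1=0, p2=2, p3=0, p4=5, p5=5, p6=1)
step 5: fire β:  (p0=7, p1=0, p2=2, p3=0, p4=5, p5=5, p6=1) → (p0=9, p1=0, p2=2, p3=0, p4=3, p5=5, p6=1)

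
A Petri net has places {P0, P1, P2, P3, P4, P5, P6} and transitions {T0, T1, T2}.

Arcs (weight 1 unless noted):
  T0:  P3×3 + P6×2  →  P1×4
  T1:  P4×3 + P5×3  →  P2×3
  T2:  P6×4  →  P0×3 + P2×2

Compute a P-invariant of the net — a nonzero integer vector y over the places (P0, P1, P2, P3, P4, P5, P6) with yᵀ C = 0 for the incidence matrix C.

Incidence matrix C (rows=places, cols=transitions):
       T0   T1   T2
   P0   0    0    3
   P1   4    0    0
   P2   0    3    2
   P3  -3    0    0
   P4   0   -3    0
   P5   0   -3    0
   P6  -2    0   -4

Candidate y = [0, 3, 0, 4, 0, 0, 0]; check y·C column-wise:
  col T0: 3·4 + 4·-3 + 0·-2 = 0
  col T1: 3·0 + 0·3 + 4·0 + 0·-3 + 0·-3 = 0
  col T2: 0·3 + 3·0 + 0·2 + 4·0 + 0·-4 = 0

y = (P0:0, P1:3, P2:0, P3:4, P4:0, P5:0, P6:0)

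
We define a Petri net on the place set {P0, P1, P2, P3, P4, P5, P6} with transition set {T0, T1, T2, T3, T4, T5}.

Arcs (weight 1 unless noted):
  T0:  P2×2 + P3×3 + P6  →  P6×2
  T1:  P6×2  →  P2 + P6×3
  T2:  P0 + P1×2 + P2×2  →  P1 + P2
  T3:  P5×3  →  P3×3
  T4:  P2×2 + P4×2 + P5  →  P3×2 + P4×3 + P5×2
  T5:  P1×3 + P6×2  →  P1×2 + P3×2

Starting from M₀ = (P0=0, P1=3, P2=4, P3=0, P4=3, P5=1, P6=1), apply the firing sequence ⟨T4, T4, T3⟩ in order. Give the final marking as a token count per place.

(P0=0, P1=3, P2=0, P3=7, P4=5, P5=0, P6=1)

step 1: fire T4:  (P0=0, P1=3, P2=4, P3=0, P4=3, P5=1, P6=1) → (P0=0, P1=3, P2=2, P3=2, P4=4, P5=2, P6=1)
step 2: fire T4:  (P0=0, P1=3, P2=2, P3=2, P4=4, P5=2, P6=1) → (P0=0, P1=3, P2=0, P3=4, P4=5, P5=3, P6=1)
step 3: fire T3:  (P0=0, P1=3, P2=0, P3=4, P4=5, P5=3, P6=1) → (P0=0, P1=3, P2=0, P3=7, P4=5, P5=0, P6=1)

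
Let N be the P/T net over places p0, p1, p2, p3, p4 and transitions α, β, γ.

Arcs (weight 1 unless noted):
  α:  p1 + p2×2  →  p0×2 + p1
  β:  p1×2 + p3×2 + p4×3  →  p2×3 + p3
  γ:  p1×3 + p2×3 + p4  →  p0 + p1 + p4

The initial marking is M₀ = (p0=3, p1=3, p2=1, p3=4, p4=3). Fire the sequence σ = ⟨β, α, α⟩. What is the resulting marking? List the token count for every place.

(p0=7, p1=1, p2=0, p3=3, p4=0)

step 1: fire β:  (p0=3, p1=3, p2=1, p3=4, p4=3) → (p0=3, p1=1, p2=4, p3=3, p4=0)
step 2: fire α:  (p0=3, p1=1, p2=4, p3=3, p4=0) → (p0=5, p1=1, p2=2, p3=3, p4=0)
step 3: fire α:  (p0=5, p1=1, p2=2, p3=3, p4=0) → (p0=7, p1=1, p2=0, p3=3, p4=0)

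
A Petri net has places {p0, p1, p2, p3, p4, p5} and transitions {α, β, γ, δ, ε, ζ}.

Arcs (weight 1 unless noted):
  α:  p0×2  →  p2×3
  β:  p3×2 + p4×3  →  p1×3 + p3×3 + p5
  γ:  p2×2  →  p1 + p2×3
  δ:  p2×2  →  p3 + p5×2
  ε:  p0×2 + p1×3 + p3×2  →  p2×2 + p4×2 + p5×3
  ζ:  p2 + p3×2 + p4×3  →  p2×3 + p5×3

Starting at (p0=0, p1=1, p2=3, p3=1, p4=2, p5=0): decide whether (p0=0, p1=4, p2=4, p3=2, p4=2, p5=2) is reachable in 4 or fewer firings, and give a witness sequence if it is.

step 1: fire γ:  (p0=0, p1=1, p2=3, p3=1, p4=2, p5=0) → (p0=0, p1=2, p2=4, p3=1, p4=2, p5=0)
step 2: fire γ:  (p0=0, p1=2, p2=4, p3=1, p4=2, p5=0) → (p0=0, p1=3, p2=5, p3=1, p4=2, p5=0)
step 3: fire γ:  (p0=0, p1=3, p2=5, p3=1, p4=2, p5=0) → (p0=0, p1=4, p2=6, p3=1, p4=2, p5=0)
step 4: fire δ:  (p0=0, p1=4, p2=6, p3=1, p4=2, p5=0) → (p0=0, p1=4, p2=4, p3=2, p4=2, p5=2)

YES — reachable via ⟨γ, γ, γ, δ⟩ (4 firings)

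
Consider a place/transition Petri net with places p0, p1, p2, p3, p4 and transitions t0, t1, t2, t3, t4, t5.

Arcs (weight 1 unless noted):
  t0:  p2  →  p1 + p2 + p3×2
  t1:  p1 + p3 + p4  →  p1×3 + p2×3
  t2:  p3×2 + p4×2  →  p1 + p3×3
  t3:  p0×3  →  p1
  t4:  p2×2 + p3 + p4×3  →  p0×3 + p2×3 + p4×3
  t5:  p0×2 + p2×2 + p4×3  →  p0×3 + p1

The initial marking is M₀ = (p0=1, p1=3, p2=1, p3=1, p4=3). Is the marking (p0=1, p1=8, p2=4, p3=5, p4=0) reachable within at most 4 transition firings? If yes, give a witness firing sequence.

step 1: fire t0:  (p0=1, p1=3, p2=1, p3=1, p4=3) → (p0=1, p1=4, p2=1, p3=3, p4=3)
step 2: fire t0:  (p0=1, p1=4, p2=1, p3=3, p4=3) → (p0=1, p1=5, p2=1, p3=5, p4=3)
step 3: fire t1:  (p0=1, p1=5, p2=1, p3=5, p4=3) → (p0=1, p1=7, p2=4, p3=4, p4=2)
step 4: fire t2:  (p0=1, p1=7, p2=4, p3=4, p4=2) → (p0=1, p1=8, p2=4, p3=5, p4=0)

YES — reachable via ⟨t0, t0, t1, t2⟩ (4 firings)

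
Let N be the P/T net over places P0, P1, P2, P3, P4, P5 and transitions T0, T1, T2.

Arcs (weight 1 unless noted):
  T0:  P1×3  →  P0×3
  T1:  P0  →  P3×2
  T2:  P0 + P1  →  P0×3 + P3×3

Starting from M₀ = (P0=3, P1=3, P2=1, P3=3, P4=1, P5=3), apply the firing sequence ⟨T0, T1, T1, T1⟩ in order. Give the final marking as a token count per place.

step 1: fire T0:  (P0=3, P1=3, P2=1, P3=3, P4=1, P5=3) → (P0=6, P1=0, P2=1, P3=3, P4=1, P5=3)
step 2: fire T1:  (P0=6, P1=0, P2=1, P3=3, P4=1, P5=3) → (P0=5, P1=0, P2=1, P3=5, P4=1, P5=3)
step 3: fire T1:  (P0=5, P1=0, P2=1, P3=5, P4=1, P5=3) → (P0=4, P1=0, P2=1, P3=7, P4=1, P5=3)
step 4: fire T1:  (P0=4, P1=0, P2=1, P3=7, P4=1, P5=3) → (P0=3, P1=0, P2=1, P3=9, P4=1, P5=3)

(P0=3, P1=0, P2=1, P3=9, P4=1, P5=3)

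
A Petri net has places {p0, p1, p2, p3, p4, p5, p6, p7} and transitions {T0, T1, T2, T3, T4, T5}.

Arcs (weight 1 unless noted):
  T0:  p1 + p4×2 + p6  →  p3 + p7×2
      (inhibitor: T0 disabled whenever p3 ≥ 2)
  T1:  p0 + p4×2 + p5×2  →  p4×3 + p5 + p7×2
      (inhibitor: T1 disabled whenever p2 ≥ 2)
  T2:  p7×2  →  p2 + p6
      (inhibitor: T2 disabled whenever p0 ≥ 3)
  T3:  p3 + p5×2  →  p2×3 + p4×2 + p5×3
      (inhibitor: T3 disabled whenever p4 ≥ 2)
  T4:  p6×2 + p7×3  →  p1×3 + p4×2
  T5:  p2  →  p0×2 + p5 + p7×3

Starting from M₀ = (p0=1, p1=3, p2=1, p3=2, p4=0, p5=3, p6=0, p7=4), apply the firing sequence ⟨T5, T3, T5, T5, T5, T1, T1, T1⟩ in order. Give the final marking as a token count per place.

(p0=6, p1=3, p2=0, p3=1, p4=5, p5=5, p6=0, p7=22)

step 1: fire T5:  (p0=1, p1=3, p2=1, p3=2, p4=0, p5=3, p6=0, p7=4) → (p0=3, p1=3, p2=0, p3=2, p4=0, p5=4, p6=0, p7=7)
step 2: fire T3:  (p0=3, p1=3, p2=0, p3=2, p4=0, p5=4, p6=0, p7=7) → (p0=3, p1=3, p2=3, p3=1, p4=2, p5=5, p6=0, p7=7)
step 3: fire T5:  (p0=3, p1=3, p2=3, p3=1, p4=2, p5=5, p6=0, p7=7) → (p0=5, p1=3, p2=2, p3=1, p4=2, p5=6, p6=0, p7=10)
step 4: fire T5:  (p0=5, p1=3, p2=2, p3=1, p4=2, p5=6, p6=0, p7=10) → (p0=7, p1=3, p2=1, p3=1, p4=2, p5=7, p6=0, p7=13)
step 5: fire T5:  (p0=7, p1=3, p2=1, p3=1, p4=2, p5=7, p6=0, p7=13) → (p0=9, p1=3, p2=0, p3=1, p4=2, p5=8, p6=0, p7=16)
step 6: fire T1:  (p0=9, p1=3, p2=0, p3=1, p4=2, p5=8, p6=0, p7=16) → (p0=8, p1=3, p2=0, p3=1, p4=3, p5=7, p6=0, p7=18)
step 7: fire T1:  (p0=8, p1=3, p2=0, p3=1, p4=3, p5=7, p6=0, p7=18) → (p0=7, p1=3, p2=0, p3=1, p4=4, p5=6, p6=0, p7=20)
step 8: fire T1:  (p0=7, p1=3, p2=0, p3=1, p4=4, p5=6, p6=0, p7=20) → (p0=6, p1=3, p2=0, p3=1, p4=5, p5=5, p6=0, p7=22)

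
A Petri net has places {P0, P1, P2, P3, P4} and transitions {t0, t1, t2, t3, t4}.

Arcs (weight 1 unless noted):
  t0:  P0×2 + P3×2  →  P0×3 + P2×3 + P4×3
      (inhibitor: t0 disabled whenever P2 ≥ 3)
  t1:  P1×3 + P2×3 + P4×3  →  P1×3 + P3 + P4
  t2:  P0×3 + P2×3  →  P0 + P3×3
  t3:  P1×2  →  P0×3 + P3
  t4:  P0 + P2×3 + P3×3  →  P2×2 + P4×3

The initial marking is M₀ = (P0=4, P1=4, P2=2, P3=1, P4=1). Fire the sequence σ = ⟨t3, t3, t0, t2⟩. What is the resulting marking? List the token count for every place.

step 1: fire t3:  (P0=4, P1=4, P2=2, P3=1, P4=1) → (P0=7, P1=2, P2=2, P3=2, P4=1)
step 2: fire t3:  (P0=7, P1=2, P2=2, P3=2, P4=1) → (P0=10, P1=0, P2=2, P3=3, P4=1)
step 3: fire t0:  (P0=10, P1=0, P2=2, P3=3, P4=1) → (P0=11, P1=0, P2=5, P3=1, P4=4)
step 4: fire t2:  (P0=11, P1=0, P2=5, P3=1, P4=4) → (P0=9, P1=0, P2=2, P3=4, P4=4)

(P0=9, P1=0, P2=2, P3=4, P4=4)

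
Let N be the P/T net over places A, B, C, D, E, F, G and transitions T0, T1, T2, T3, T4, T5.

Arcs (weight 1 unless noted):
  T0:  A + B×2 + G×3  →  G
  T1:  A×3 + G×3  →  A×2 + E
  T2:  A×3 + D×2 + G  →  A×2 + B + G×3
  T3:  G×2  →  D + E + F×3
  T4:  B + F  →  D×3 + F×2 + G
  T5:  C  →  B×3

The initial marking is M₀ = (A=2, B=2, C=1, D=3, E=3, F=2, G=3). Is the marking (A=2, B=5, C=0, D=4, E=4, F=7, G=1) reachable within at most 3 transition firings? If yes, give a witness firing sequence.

depth 0: 1 marking
depth 1: 5 markings reached so far
depth 2: 10 markings reached so far
depth 3: 15 markings reached so far
target is not among the 15 markings reachable within 3 steps

NO — not reachable within 3 firings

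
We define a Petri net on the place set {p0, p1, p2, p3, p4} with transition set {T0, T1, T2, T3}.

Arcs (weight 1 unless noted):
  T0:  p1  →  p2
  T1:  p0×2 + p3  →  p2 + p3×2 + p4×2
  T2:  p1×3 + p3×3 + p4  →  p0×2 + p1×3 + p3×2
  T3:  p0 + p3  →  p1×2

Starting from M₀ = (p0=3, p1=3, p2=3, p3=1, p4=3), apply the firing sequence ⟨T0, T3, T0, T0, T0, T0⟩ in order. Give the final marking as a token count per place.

step 1: fire T0:  (p0=3, p1=3, p2=3, p3=1, p4=3) → (p0=3, p1=2, p2=4, p3=1, p4=3)
step 2: fire T3:  (p0=3, p1=2, p2=4, p3=1, p4=3) → (p0=2, p1=4, p2=4, p3=0, p4=3)
step 3: fire T0:  (p0=2, p1=4, p2=4, p3=0, p4=3) → (p0=2, p1=3, p2=5, p3=0, p4=3)
step 4: fire T0:  (p0=2, p1=3, p2=5, p3=0, p4=3) → (p0=2, p1=2, p2=6, p3=0, p4=3)
step 5: fire T0:  (p0=2, p1=2, p2=6, p3=0, p4=3) → (p0=2, p1=1, p2=7, p3=0, p4=3)
step 6: fire T0:  (p0=2, p1=1, p2=7, p3=0, p4=3) → (p0=2, p1=0, p2=8, p3=0, p4=3)

(p0=2, p1=0, p2=8, p3=0, p4=3)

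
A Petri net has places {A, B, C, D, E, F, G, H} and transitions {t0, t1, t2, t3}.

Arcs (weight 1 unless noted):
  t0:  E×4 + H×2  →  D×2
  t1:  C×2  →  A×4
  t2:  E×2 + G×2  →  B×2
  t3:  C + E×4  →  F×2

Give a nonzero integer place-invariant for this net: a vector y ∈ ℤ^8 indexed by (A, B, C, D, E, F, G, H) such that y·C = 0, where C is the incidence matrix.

y = (A:2, B:-1, C:4, D:-2, E:-1, F:0, G:0, H:0)

Incidence matrix C (rows=places, cols=transitions):
       t0   t1   t2   t3
    A   0    4    0    0
    B   0    0    2    0
    C   0   -2    0   -1
    D   2    0    0    0
    E  -4    0   -2   -4
    F   0    0    0    2
    G   0    0   -2    0
    H  -2    0    0    0

Candidate y = [2, -1, 4, -2, -1, 0, 0, 0]; check y·C column-wise:
  col t0: 2·0 + -1·0 + 4·0 + -2·2 + -1·-4 + 0·-2 = 0
  col t1: 2·4 + -1·0 + 4·-2 + -2·0 + -1·0 = 0
  col t2: 2·0 + -1·2 + 4·0 + -2·0 + -1·-2 + 0·-2 = 0
  col t3: 2·0 + -1·0 + 4·-1 + -2·0 + -1·-4 + 0·2 = 0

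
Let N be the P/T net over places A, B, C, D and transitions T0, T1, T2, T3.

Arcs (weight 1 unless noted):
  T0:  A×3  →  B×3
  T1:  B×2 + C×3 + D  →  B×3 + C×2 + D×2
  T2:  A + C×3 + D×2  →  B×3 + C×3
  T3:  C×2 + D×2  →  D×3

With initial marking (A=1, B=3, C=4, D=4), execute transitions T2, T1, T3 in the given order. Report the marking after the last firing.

step 1: fire T2:  (A=1, B=3, C=4, D=4) → (A=0, B=6, C=4, D=2)
step 2: fire T1:  (A=0, B=6, C=4, D=2) → (A=0, B=7, C=3, D=3)
step 3: fire T3:  (A=0, B=7, C=3, D=3) → (A=0, B=7, C=1, D=4)

(A=0, B=7, C=1, D=4)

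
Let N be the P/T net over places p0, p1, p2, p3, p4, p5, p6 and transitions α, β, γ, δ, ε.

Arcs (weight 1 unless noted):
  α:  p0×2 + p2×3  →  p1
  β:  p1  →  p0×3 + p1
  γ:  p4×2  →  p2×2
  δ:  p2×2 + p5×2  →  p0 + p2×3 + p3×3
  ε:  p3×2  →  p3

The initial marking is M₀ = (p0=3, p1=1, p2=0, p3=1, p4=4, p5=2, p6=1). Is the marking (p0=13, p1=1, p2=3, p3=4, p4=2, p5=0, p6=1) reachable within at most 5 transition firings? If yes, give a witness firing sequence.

step 1: fire β:  (p0=3, p1=1, p2=0, p3=1, p4=4, p5=2, p6=1) → (p0=6, p1=1, p2=0, p3=1, p4=4, p5=2, p6=1)
step 2: fire β:  (p0=6, p1=1, p2=0, p3=1, p4=4, p5=2, p6=1) → (p0=9, p1=1, p2=0, p3=1, p4=4, p5=2, p6=1)
step 3: fire β:  (p0=9, p1=1, p2=0, p3=1, p4=4, p5=2, p6=1) → (p0=12, p1=1, p2=0, p3=1, p4=4, p5=2, p6=1)
step 4: fire γ:  (p0=12, p1=1, p2=0, p3=1, p4=4, p5=2, p6=1) → (p0=12, p1=1, p2=2, p3=1, p4=2, p5=2, p6=1)
step 5: fire δ:  (p0=12, p1=1, p2=2, p3=1, p4=2, p5=2, p6=1) → (p0=13, p1=1, p2=3, p3=4, p4=2, p5=0, p6=1)

YES — reachable via ⟨β, β, β, γ, δ⟩ (5 firings)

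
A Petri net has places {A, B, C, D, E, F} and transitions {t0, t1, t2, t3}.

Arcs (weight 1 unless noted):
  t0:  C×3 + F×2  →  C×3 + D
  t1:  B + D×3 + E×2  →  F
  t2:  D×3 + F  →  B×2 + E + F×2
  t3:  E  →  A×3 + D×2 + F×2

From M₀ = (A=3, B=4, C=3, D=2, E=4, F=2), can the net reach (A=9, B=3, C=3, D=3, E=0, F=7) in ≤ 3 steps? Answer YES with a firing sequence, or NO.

YES — reachable via ⟨t3, t1, t3⟩ (3 firings)

step 1: fire t3:  (A=3, B=4, C=3, D=2, E=4, F=2) → (A=6, B=4, C=3, D=4, E=3, F=4)
step 2: fire t1:  (A=6, B=4, C=3, D=4, E=3, F=4) → (A=6, B=3, C=3, D=1, E=1, F=5)
step 3: fire t3:  (A=6, B=3, C=3, D=1, E=1, F=5) → (A=9, B=3, C=3, D=3, E=0, F=7)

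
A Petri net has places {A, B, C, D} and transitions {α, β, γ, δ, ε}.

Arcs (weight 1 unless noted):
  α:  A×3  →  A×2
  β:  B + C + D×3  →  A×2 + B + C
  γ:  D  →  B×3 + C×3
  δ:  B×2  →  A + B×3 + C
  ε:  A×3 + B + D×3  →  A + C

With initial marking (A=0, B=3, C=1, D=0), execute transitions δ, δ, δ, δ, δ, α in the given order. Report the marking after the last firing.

step 1: fire δ:  (A=0, B=3, C=1, D=0) → (A=1, B=4, C=2, D=0)
step 2: fire δ:  (A=1, B=4, C=2, D=0) → (A=2, B=5, C=3, D=0)
step 3: fire δ:  (A=2, B=5, C=3, D=0) → (A=3, B=6, C=4, D=0)
step 4: fire δ:  (A=3, B=6, C=4, D=0) → (A=4, B=7, C=5, D=0)
step 5: fire δ:  (A=4, B=7, C=5, D=0) → (A=5, B=8, C=6, D=0)
step 6: fire α:  (A=5, B=8, C=6, D=0) → (A=4, B=8, C=6, D=0)

(A=4, B=8, C=6, D=0)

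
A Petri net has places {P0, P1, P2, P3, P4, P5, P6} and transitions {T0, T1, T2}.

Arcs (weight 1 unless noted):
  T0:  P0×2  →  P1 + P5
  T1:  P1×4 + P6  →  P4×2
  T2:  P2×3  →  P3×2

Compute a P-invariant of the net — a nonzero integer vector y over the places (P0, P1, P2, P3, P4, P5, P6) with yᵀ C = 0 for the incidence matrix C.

Incidence matrix C (rows=places, cols=transitions):
       T0   T1   T2
   P0  -2    0    0
   P1   1   -4    0
   P2   0    0   -3
   P3   0    0    2
   P4   0    2    0
   P5   1    0    0
   P6   0   -1    0

Candidate y = [0, 0, 2, 3, 0, 0, 0]; check y·C column-wise:
  col T0: 0·-2 + 0·1 + 2·0 + 3·0 + 0·1 = 0
  col T1: 0·-4 + 2·0 + 3·0 + 0·2 + 0·-1 = 0
  col T2: 2·-3 + 3·2 = 0

y = (P0:0, P1:0, P2:2, P3:3, P4:0, P5:0, P6:0)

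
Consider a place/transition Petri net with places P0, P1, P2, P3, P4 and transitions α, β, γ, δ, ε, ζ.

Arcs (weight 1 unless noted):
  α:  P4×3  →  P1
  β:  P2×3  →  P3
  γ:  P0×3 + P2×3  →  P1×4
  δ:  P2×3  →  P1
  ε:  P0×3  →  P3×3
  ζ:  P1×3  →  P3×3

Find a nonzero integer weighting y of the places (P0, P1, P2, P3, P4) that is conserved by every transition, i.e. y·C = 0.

Incidence matrix C (rows=places, cols=transitions):
        α    β    γ    δ    ε    ζ
   P0   0    0   -3    0   -3    0
   P1   1    0    4    1    0   -3
   P2   0   -3   -3   -3    0    0
   P3   0    1    0    0    3    3
   P4  -3    0    0    0    0    0

Candidate y = [3, 3, 1, 3, 1]; check y·C column-wise:
  col α: 3·0 + 3·1 + 1·0 + 3·0 + 1·-3 = 0
  col β: 3·0 + 3·0 + 1·-3 + 3·1 + 1·0 = 0
  col γ: 3·-3 + 3·4 + 1·-3 + 3·0 + 1·0 = 0
  col δ: 3·0 + 3·1 + 1·-3 + 3·0 + 1·0 = 0
  col ε: 3·-3 + 3·0 + 1·0 + 3·3 + 1·0 = 0
  col ζ: 3·0 + 3·-3 + 1·0 + 3·3 + 1·0 = 0

y = (P0:3, P1:3, P2:1, P3:3, P4:1)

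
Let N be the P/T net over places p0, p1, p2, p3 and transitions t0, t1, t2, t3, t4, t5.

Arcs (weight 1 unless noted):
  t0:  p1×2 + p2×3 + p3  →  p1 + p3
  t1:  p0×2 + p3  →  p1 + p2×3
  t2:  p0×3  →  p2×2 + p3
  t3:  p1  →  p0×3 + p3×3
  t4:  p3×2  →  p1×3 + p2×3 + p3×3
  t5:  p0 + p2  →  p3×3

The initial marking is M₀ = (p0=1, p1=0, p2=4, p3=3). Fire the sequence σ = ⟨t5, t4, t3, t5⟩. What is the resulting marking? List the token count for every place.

step 1: fire t5:  (p0=1, p1=0, p2=4, p3=3) → (p0=0, p1=0, p2=3, p3=6)
step 2: fire t4:  (p0=0, p1=0, p2=3, p3=6) → (p0=0, p1=3, p2=6, p3=7)
step 3: fire t3:  (p0=0, p1=3, p2=6, p3=7) → (p0=3, p1=2, p2=6, p3=10)
step 4: fire t5:  (p0=3, p1=2, p2=6, p3=10) → (p0=2, p1=2, p2=5, p3=13)

(p0=2, p1=2, p2=5, p3=13)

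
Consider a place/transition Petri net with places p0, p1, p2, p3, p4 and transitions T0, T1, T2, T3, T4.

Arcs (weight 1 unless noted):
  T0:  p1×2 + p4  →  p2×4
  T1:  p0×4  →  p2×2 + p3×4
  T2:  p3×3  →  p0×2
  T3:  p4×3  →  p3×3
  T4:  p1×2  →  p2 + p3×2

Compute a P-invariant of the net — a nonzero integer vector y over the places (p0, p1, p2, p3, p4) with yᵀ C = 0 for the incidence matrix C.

y = (p0:3, p1:3, p2:2, p3:2, p4:2)

Incidence matrix C (rows=places, cols=transitions):
       T0   T1   T2   T3   T4
   p0   0   -4    2    0    0
   p1  -2    0    0    0   -2
   p2   4    2    0    0    1
   p3   0    4   -3    3    2
   p4  -1    0    0   -3    0

Candidate y = [3, 3, 2, 2, 2]; check y·C column-wise:
  col T0: 3·0 + 3·-2 + 2·4 + 2·0 + 2·-1 = 0
  col T1: 3·-4 + 3·0 + 2·2 + 2·4 + 2·0 = 0
  col T2: 3·2 + 3·0 + 2·0 + 2·-3 + 2·0 = 0
  col T3: 3·0 + 3·0 + 2·0 + 2·3 + 2·-3 = 0
  col T4: 3·0 + 3·-2 + 2·1 + 2·2 + 2·0 = 0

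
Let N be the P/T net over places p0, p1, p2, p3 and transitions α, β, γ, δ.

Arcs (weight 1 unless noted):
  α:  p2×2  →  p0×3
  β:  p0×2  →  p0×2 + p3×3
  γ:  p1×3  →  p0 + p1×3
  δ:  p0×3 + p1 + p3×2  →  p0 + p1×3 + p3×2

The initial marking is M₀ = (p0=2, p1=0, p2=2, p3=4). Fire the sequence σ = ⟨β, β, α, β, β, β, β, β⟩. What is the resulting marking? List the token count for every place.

step 1: fire β:  (p0=2, p1=0, p2=2, p3=4) → (p0=2, p1=0, p2=2, p3=7)
step 2: fire β:  (p0=2, p1=0, p2=2, p3=7) → (p0=2, p1=0, p2=2, p3=10)
step 3: fire α:  (p0=2, p1=0, p2=2, p3=10) → (p0=5, p1=0, p2=0, p3=10)
step 4: fire β:  (p0=5, p1=0, p2=0, p3=10) → (p0=5, p1=0, p2=0, p3=13)
step 5: fire β:  (p0=5, p1=0, p2=0, p3=13) → (p0=5, p1=0, p2=0, p3=16)
step 6: fire β:  (p0=5, p1=0, p2=0, p3=16) → (p0=5, p1=0, p2=0, p3=19)
step 7: fire β:  (p0=5, p1=0, p2=0, p3=19) → (p0=5, p1=0, p2=0, p3=22)
step 8: fire β:  (p0=5, p1=0, p2=0, p3=22) → (p0=5, p1=0, p2=0, p3=25)

(p0=5, p1=0, p2=0, p3=25)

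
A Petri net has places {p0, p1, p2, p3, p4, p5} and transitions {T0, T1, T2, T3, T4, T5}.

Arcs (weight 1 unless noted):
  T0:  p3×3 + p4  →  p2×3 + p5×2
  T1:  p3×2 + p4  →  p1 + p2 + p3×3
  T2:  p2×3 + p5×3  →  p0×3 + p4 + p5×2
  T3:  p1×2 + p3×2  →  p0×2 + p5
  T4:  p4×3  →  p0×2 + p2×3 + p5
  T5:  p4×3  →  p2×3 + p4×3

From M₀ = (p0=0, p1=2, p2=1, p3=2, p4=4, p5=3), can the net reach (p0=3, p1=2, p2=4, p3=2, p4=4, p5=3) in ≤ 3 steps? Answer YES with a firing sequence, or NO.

NO — not reachable within 3 firings

depth 0: 1 marking
depth 1: 5 markings reached so far
depth 2: 16 markings reached so far
depth 3: 37 markings reached so far
target is not among the 37 markings reachable within 3 steps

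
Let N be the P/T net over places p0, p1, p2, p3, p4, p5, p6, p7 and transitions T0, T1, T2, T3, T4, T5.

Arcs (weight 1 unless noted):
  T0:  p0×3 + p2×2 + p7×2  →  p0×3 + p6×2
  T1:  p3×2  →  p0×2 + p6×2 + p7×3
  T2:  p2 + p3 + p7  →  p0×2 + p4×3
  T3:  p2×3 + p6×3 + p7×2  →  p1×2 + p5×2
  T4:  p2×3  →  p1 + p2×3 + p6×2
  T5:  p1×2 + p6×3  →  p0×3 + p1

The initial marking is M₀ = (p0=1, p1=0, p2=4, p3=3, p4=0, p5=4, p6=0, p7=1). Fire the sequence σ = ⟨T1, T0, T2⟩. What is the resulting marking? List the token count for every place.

step 1: fire T1:  (p0=1, p1=0, p2=4, p3=3, p4=0, p5=4, p6=0, p7=1) → (p0=3, p1=0, p2=4, p3=1, p4=0, p5=4, p6=2, p7=4)
step 2: fire T0:  (p0=3, p1=0, p2=4, p3=1, p4=0, p5=4, p6=2, p7=4) → (p0=3, p1=0, p2=2, p3=1, p4=0, p5=4, p6=4, p7=2)
step 3: fire T2:  (p0=3, p1=0, p2=2, p3=1, p4=0, p5=4, p6=4, p7=2) → (p0=5, p1=0, p2=1, p3=0, p4=3, p5=4, p6=4, p7=1)

(p0=5, p1=0, p2=1, p3=0, p4=3, p5=4, p6=4, p7=1)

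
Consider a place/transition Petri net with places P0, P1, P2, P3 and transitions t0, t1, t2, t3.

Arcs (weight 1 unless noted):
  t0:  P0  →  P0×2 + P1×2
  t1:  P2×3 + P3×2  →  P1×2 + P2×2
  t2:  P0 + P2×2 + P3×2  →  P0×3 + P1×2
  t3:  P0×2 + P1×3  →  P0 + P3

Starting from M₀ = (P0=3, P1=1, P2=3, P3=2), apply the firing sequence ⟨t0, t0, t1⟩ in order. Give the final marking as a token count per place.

(P0=5, P1=7, P2=2, P3=0)

step 1: fire t0:  (P0=3, P1=1, P2=3, P3=2) → (P0=4, P1=3, P2=3, P3=2)
step 2: fire t0:  (P0=4, P1=3, P2=3, P3=2) → (P0=5, P1=5, P2=3, P3=2)
step 3: fire t1:  (P0=5, P1=5, P2=3, P3=2) → (P0=5, P1=7, P2=2, P3=0)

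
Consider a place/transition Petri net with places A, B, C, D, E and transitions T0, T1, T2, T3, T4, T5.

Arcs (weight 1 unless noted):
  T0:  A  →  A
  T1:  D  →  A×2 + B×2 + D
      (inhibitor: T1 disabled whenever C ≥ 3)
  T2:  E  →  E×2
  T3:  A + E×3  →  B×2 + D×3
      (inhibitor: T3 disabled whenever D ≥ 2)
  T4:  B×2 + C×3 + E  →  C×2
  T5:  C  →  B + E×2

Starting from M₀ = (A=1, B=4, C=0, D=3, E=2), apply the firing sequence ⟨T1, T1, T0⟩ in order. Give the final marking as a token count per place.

step 1: fire T1:  (A=1, B=4, C=0, D=3, E=2) → (A=3, B=6, C=0, D=3, E=2)
step 2: fire T1:  (A=3, B=6, C=0, D=3, E=2) → (A=5, B=8, C=0, D=3, E=2)
step 3: fire T0:  (A=5, B=8, C=0, D=3, E=2) → (A=5, B=8, C=0, D=3, E=2)

(A=5, B=8, C=0, D=3, E=2)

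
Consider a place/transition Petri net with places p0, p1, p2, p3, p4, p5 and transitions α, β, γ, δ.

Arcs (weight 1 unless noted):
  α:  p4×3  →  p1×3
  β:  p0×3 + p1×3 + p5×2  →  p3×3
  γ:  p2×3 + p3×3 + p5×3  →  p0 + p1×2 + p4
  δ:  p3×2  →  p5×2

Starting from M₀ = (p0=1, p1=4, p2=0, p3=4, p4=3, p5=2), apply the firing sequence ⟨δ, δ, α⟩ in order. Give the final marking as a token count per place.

step 1: fire δ:  (p0=1, p1=4, p2=0, p3=4, p4=3, p5=2) → (p0=1, p1=4, p2=0, p3=2, p4=3, p5=4)
step 2: fire δ:  (p0=1, p1=4, p2=0, p3=2, p4=3, p5=4) → (p0=1, p1=4, p2=0, p3=0, p4=3, p5=6)
step 3: fire α:  (p0=1, p1=4, p2=0, p3=0, p4=3, p5=6) → (p0=1, p1=7, p2=0, p3=0, p4=0, p5=6)

(p0=1, p1=7, p2=0, p3=0, p4=0, p5=6)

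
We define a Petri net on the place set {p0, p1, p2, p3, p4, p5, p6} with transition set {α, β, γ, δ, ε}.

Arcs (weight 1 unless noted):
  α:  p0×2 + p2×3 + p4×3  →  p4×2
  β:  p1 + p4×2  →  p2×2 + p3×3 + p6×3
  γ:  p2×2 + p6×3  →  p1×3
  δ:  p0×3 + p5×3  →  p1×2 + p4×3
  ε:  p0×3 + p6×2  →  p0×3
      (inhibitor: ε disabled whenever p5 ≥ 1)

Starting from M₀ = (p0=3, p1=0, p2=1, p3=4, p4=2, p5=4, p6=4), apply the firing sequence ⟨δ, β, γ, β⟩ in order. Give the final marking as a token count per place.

(p0=0, p1=3, p2=3, p3=10, p4=1, p5=1, p6=7)

step 1: fire δ:  (p0=3, p1=0, p2=1, p3=4, p4=2, p5=4, p6=4) → (p0=0, p1=2, p2=1, p3=4, p4=5, p5=1, p6=4)
step 2: fire β:  (p0=0, p1=2, p2=1, p3=4, p4=5, p5=1, p6=4) → (p0=0, p1=1, p2=3, p3=7, p4=3, p5=1, p6=7)
step 3: fire γ:  (p0=0, p1=1, p2=3, p3=7, p4=3, p5=1, p6=7) → (p0=0, p1=4, p2=1, p3=7, p4=3, p5=1, p6=4)
step 4: fire β:  (p0=0, p1=4, p2=1, p3=7, p4=3, p5=1, p6=4) → (p0=0, p1=3, p2=3, p3=10, p4=1, p5=1, p6=7)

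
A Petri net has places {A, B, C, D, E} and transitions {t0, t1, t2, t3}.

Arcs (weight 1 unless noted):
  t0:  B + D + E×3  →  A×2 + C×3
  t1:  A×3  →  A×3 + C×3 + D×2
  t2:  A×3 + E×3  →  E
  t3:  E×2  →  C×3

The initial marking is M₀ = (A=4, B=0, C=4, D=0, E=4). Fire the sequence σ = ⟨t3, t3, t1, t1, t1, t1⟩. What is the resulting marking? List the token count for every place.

(A=4, B=0, C=22, D=8, E=0)

step 1: fire t3:  (A=4, B=0, C=4, D=0, E=4) → (A=4, B=0, C=7, D=0, E=2)
step 2: fire t3:  (A=4, B=0, C=7, D=0, E=2) → (A=4, B=0, C=10, D=0, E=0)
step 3: fire t1:  (A=4, B=0, C=10, D=0, E=0) → (A=4, B=0, C=13, D=2, E=0)
step 4: fire t1:  (A=4, B=0, C=13, D=2, E=0) → (A=4, B=0, C=16, D=4, E=0)
step 5: fire t1:  (A=4, B=0, C=16, D=4, E=0) → (A=4, B=0, C=19, D=6, E=0)
step 6: fire t1:  (A=4, B=0, C=19, D=6, E=0) → (A=4, B=0, C=22, D=8, E=0)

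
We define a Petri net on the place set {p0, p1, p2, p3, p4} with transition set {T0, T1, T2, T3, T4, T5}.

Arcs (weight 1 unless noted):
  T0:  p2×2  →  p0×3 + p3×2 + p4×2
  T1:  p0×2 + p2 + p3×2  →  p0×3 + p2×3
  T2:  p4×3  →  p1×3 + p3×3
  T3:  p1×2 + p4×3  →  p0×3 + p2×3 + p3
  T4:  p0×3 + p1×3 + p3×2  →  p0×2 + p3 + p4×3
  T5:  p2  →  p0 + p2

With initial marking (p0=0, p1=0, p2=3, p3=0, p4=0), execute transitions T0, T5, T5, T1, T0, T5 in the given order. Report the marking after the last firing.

(p0=10, p1=0, p2=1, p3=2, p4=4)

step 1: fire T0:  (p0=0, p1=0, p2=3, p3=0, p4=0) → (p0=3, p1=0, p2=1, p3=2, p4=2)
step 2: fire T5:  (p0=3, p1=0, p2=1, p3=2, p4=2) → (p0=4, p1=0, p2=1, p3=2, p4=2)
step 3: fire T5:  (p0=4, p1=0, p2=1, p3=2, p4=2) → (p0=5, p1=0, p2=1, p3=2, p4=2)
step 4: fire T1:  (p0=5, p1=0, p2=1, p3=2, p4=2) → (p0=6, p1=0, p2=3, p3=0, p4=2)
step 5: fire T0:  (p0=6, p1=0, p2=3, p3=0, p4=2) → (p0=9, p1=0, p2=1, p3=2, p4=4)
step 6: fire T5:  (p0=9, p1=0, p2=1, p3=2, p4=4) → (p0=10, p1=0, p2=1, p3=2, p4=4)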